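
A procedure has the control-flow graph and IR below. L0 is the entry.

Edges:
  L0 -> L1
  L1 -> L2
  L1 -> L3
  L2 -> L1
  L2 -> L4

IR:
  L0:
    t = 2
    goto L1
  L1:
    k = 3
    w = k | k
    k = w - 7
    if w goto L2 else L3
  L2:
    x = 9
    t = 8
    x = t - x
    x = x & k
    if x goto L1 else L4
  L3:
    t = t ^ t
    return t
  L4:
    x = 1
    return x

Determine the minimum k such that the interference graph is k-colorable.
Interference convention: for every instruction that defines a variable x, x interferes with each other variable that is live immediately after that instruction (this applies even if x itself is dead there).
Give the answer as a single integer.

Answer: 3

Derivation:
Block summaries:
  L0: def={t} ue=∅
  L1: def={k,w} ue=∅
  L2: def={t,x} ue={k}
  L3: def={t} ue={t}
  L4: def={x} ue=∅

Liveness:
  L0: in=∅ out={t}
  L1: in={t} out={k,t}
  L2: in={k} out={t}
  L3: in={t} out=∅
  L4: in=∅ out=∅

Conflict graph:
  k — {t,w,x}
  t — {k,w,x}
  w — {k,t}
  x — {k,t}

Chromatic number:
  clique {k,t,w} ⇒ need ≥ 3
  assign k→R0 t→R1 w→R2 x→R2 — no edge inside a register ⇒ χ ≤ 3
  χ = 3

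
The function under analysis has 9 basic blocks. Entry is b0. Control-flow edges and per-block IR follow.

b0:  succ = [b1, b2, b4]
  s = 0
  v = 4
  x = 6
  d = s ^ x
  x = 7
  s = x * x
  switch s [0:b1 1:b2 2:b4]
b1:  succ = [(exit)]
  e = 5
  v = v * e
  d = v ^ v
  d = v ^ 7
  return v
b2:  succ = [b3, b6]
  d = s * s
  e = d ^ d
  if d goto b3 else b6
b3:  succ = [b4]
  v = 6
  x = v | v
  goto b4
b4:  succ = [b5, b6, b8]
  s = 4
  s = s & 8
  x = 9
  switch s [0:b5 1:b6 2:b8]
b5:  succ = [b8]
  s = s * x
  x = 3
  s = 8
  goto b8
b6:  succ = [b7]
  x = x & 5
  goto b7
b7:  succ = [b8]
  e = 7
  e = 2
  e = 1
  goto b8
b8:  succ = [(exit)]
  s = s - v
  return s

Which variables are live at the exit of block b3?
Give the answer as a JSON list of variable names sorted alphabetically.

Block summaries:
  b0 def {d,s,v,x} use ∅
  b1 def {d,e,v} use {v}
  b2 def {d,e} use {s}
  b3 def {v,x} use ∅
  b4 def {s,x} use ∅
  b5 def {s,x} use {s,x}
  b6 def {x} use {x}
  b7 def {e} use ∅
  b8 def {s} use {s,v}

Liveness:
  b0 li=∅ lo={s,v,x}
  b1 li={v} lo=∅
  b2 li={s,v,x} lo={s,v,x}
  b3 li=∅ lo={v}
  b4 li={v} lo={s,v,x}
  b5 li={s,v,x} lo={s,v}
  b6 li={s,v,x} lo={s,v}
  b7 li={s,v} lo={s,v}
  b8 li={s,v} lo=∅

live-out(b3) = ["v"]

Answer: ["v"]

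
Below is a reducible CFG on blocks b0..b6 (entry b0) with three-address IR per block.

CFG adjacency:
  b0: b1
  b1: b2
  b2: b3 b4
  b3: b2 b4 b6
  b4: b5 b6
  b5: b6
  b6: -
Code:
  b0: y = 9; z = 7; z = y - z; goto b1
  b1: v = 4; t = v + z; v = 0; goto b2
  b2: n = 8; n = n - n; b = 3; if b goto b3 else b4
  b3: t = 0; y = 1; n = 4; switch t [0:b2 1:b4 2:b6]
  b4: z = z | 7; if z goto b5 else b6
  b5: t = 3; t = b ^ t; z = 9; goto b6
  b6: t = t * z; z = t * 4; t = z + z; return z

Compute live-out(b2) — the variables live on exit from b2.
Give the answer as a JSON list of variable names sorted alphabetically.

Answer: ["b", "t", "z"]

Derivation:
def/use:
  b0: def={y,z} ue=∅
  b1: def={t,v} ue={z}
  b2: def={b,n} ue=∅
  b3: def={n,t,y} ue=∅
  b4: def={z} ue={z}
  b5: def={t,z} ue={b}
  b6: def={t,z} ue={t,z}

Liveness:
  b0: in=∅ out={z}
  b1: in={z} out={t,z}
  b2: in={t,z} out={b,t,z}
  b3: in={b,z} out={b,t,z}
  b4: in={b,t,z} out={b,t,z}
  b5: in={b} out={t,z}
  b6: in={t,z} out=∅

live-out(b2) = ["b", "t", "z"]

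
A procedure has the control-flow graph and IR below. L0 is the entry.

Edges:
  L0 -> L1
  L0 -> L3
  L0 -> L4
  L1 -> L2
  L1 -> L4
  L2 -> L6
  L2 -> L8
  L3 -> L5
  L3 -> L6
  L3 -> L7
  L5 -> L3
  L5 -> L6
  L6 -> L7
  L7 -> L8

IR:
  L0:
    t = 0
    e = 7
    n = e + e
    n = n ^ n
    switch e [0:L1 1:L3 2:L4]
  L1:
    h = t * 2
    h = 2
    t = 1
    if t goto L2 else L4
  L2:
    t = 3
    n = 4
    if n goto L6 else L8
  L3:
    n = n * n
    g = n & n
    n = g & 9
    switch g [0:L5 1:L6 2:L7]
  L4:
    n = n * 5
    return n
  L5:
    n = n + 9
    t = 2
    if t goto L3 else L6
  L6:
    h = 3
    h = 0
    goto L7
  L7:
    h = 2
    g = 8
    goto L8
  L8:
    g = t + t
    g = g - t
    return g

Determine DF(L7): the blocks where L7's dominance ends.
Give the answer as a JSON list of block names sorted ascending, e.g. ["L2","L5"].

Answer: ["L8"]

Analysis:
idom tree: L1←L0 L2←L1 L3←L0 L4←L0 L5←L3 L6←L0 L7←L0 L8←L0
Dom∩ at merges:
  L3: preds {L0,L5}: {L0} ∩ {L0,L3,L5} = {L0}; idom=L0
  L4: preds {L0,L1}: {L0} ∩ {L0,L1} = {L0}; idom=L0
  L6: preds {L2,L3,L5}: {L0,L1,L2} ∩ {L0,L3} ∩ {L0,L3,L5} = {L0}; idom=L0
  L7: preds {L3,L6}: {L0,L3} ∩ {L0,L6} = {L0}; idom=L0
  L8: preds {L2,L7}: {L0,L1,L2} ∩ {L0,L7} = {L0}; idom=L0

Frontier:
  L3←L0: walk · to L0
  L3←L5: walk L5→L3 to L0
  L4←L0: walk · to L0
  L4←L1: walk L1 to L0
  L6←L2: walk L2→L1 to L0
  L6←L3: walk L3 to L0
  L6←L5: walk L5→L3 to L0
  L7←L3: walk L3 to L0
  L7←L6: walk L6 to L0
  L8←L2: walk L2→L1 to L0
  L8←L7: walk L7 to L0
  L0: DF=∅
  L1: DF={L4,L6,L8}
  L2: DF={L6,L8}
  L3: DF={L3,L6,L7}
  L4: DF=∅
  L5: DF={L3,L6}
  L6: DF={L7}
  L7: DF={L8}
  L8: DF=∅

DF(L7) = ["L8"]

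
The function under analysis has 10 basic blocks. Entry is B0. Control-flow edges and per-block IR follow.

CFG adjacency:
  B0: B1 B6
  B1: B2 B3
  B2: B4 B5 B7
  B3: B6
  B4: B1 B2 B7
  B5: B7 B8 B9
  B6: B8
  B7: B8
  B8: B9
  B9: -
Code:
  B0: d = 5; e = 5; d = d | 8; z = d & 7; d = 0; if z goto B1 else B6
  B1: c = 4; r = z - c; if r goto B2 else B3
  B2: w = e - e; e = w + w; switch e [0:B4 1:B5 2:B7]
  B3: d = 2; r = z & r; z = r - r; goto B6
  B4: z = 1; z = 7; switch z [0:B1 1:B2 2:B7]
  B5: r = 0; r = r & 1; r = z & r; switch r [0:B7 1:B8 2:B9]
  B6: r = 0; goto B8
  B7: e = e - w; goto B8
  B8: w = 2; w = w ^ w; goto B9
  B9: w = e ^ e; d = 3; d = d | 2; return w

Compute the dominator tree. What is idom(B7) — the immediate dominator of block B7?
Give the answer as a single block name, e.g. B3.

Answer: B2

Working:
idom tree: B1←B0 B2←B1 B3←B1 B4←B2 B5←B2 B6←B0 B7←B2 B8←B0 B9←B0
Dom∩ at merges:
  B1: preds {B0,B4}: {B0} ∩ {B0,B1,B2,B4} = {B0}; idom=B0
  B2: preds {B1,B4}: {B0,B1} ∩ {B0,B1,B2,B4} = {B0,B1}; idom=B1
  B6: preds {B0,B3}: {B0} ∩ {B0,B1,B3} = {B0}; idom=B0
  B7: preds {B2,B4,B5}: {B0,B1,B2} ∩ {B0,B1,B2,B4} ∩ {B0,B1,B2,B5} = {B0,B1,B2}; idom=B2
  B8: preds {B5,B6,B7}: {B0,B1,B2,B5} ∩ {B0,B6} ∩ {B0,B1,B2,B7} = {B0}; idom=B0
  B9: preds {B5,B8}: {B0,B1,B2,B5} ∩ {B0,B8} = {B0}; idom=B0

idom(B7) = B2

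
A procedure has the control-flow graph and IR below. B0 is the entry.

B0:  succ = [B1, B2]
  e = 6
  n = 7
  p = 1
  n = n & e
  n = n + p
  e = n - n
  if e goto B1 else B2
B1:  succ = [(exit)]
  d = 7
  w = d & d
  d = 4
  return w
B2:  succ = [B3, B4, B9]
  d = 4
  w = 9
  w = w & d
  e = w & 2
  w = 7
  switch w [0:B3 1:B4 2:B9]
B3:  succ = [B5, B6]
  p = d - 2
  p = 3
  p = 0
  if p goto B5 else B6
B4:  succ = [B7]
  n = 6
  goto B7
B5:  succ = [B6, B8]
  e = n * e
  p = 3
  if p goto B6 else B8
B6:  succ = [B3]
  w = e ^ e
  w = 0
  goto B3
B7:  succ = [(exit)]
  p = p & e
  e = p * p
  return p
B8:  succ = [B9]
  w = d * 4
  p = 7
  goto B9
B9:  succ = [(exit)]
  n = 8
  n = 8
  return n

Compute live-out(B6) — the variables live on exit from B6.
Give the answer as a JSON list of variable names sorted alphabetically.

def/use:
  B0: def={e,n,p} ue=∅
  B1: def={d,w} ue=∅
  B2: def={d,e,w} ue=∅
  B3: def={p} ue={d}
  B4: def={n} ue=∅
  B5: def={e,p} ue={e,n}
  B6: def={w} ue={e}
  B7: def={e,p} ue={e,p}
  B8: def={p,w} ue={d}
  B9: def={n} ue=∅

Live sets:
  B0: in=∅ out={n,p}
  B1: in=∅ out=∅
  B2: in={n,p} out={d,e,n,p}
  B3: in={d,e,n} out={d,e,n}
  B4: in={e,p} out={e,p}
  B5: in={d,e,n} out={d,e,n}
  B6: in={d,e,n} out={d,e,n}
  B7: in={e,p} out=∅
  B8: in={d} out=∅
  B9: in=∅ out=∅

live-out(B6) = ["d", "e", "n"]

Answer: ["d", "e", "n"]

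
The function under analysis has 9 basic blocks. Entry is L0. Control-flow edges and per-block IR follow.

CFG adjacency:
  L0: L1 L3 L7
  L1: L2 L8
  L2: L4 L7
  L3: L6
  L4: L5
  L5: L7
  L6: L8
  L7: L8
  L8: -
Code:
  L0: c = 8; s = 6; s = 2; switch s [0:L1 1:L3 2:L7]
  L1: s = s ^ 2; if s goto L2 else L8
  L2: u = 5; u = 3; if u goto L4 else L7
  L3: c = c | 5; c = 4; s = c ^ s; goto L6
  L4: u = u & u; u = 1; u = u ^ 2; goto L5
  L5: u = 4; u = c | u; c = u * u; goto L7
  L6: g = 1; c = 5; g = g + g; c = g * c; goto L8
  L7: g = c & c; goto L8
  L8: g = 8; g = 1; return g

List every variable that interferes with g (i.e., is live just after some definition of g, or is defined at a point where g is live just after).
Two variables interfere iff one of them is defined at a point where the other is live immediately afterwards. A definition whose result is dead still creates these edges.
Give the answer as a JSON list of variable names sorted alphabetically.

Answer: ["c"]

Derivation:
Per-block:
  L0: def={c,s} ue=∅
  L1: def={s} ue={s}
  L2: def={u} ue=∅
  L3: def={c,s} ue={c,s}
  L4: def={u} ue={u}
  L5: def={c,u} ue={c}
  L6: def={c,g} ue=∅
  L7: def={g} ue={c}
  L8: def={g} ue=∅

Live sets:
  L0: in=∅ out={c,s}
  L1: in={c,s} out={c}
  L2: in={c} out={c,u}
  L3: in={c,s} out=∅
  L4: in={c,u} out={c}
  L5: in={c} out={c}
  L6: in=∅ out=∅
  L7: in={c} out=∅
  L8: in=∅ out=∅

Conflict graph:
  c: {g,s,u}
  g: {c}
  s: {c}
  u: {c}

N(g) = ["c"]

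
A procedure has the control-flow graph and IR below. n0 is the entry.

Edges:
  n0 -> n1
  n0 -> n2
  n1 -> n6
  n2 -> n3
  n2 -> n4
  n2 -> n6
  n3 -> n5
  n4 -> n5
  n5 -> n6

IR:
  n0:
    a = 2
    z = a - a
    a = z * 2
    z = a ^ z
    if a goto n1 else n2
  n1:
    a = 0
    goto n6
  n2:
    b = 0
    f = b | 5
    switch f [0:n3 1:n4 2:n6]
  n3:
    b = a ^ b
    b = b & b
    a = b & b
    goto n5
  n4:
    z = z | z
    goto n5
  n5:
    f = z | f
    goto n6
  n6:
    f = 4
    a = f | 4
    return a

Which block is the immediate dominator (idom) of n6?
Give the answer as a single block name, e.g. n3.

idom tree: n1←n0 n2←n0 n3←n2 n4←n2 n5←n2 n6←n0
Dom∩ at merges:
  n5: preds {n3,n4}: {n0,n2,n3} ∩ {n0,n2,n4} = {n0,n2}; idom=n2
  n6: preds {n1,n2,n5}: {n0,n1} ∩ {n0,n2} ∩ {n0,n2,n5} = {n0}; idom=n0

idom(n6) = n0

Answer: n0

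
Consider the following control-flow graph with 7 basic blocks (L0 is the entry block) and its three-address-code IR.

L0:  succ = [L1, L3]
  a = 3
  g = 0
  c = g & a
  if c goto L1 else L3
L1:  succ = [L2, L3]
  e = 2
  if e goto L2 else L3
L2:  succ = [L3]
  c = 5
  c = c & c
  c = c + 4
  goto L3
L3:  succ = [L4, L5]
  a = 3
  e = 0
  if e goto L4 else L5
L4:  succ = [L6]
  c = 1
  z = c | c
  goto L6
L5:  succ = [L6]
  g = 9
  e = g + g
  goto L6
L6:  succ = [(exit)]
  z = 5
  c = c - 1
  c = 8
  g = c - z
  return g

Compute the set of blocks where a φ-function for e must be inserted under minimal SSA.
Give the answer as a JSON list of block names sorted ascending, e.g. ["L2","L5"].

idom tree: L1←L0 L2←L1 L3←L0 L4←L3 L5←L3 L6←L3
Dom∩ at merges:
  L3: preds {L0,L1,L2}: {L0} ∩ {L0,L1} ∩ {L0,L1,L2} = {L0}; idom=L0
  L6: preds {L4,L5}: {L0,L3,L4} ∩ {L0,L3,L5} = {L0,L3}; idom=L3

DF walk-up:
  join L3 pred L0: · stop@L0
  join L3 pred L1: L1 stop@L0
  join L3 pred L2: L2→L1 stop@L0
  join L6 pred L4: L4 stop@L3
  join L6 pred L5: L5 stop@L3
  L0 → ∅
  L1 → {L3}
  L2 → {L3}
  L3 → ∅
  L4 → {L6}
  L5 → {L6}
  L6 → ∅

φ for e: defs {L1,L3,L5}
  DF⁺ = {L3,L6}

Answer: ["L3", "L6"]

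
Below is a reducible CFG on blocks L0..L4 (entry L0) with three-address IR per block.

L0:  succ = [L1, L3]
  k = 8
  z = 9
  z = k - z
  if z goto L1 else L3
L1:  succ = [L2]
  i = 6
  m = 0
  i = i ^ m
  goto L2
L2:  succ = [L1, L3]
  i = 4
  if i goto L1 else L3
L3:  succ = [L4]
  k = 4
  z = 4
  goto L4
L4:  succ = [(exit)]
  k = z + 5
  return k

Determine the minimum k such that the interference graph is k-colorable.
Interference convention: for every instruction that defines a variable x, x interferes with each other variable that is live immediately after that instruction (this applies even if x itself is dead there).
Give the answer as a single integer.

Answer: 2

Working:
Block summaries:
  L0 def {k,z} use ∅
  L1 def {i,m} use ∅
  L2 def {i} use ∅
  L3 def {k,z} use ∅
  L4 def {k} use {z}

Liveness:
  L0 li=∅ lo=∅
  L1 li=∅ lo=∅
  L2 li=∅ lo=∅
  L3 li=∅ lo={z}
  L4 li={z} lo=∅

Interfere edges:
  i↔{m}
  k↔{z}
  m↔{i}
  z↔{k}

Registers:
  clique {i,m} ⇒ need ≥ 2
  assign i→R0 k→R0 m→R1 z→R1 — no edge inside a register ⇒ χ ≤ 2
  χ = 2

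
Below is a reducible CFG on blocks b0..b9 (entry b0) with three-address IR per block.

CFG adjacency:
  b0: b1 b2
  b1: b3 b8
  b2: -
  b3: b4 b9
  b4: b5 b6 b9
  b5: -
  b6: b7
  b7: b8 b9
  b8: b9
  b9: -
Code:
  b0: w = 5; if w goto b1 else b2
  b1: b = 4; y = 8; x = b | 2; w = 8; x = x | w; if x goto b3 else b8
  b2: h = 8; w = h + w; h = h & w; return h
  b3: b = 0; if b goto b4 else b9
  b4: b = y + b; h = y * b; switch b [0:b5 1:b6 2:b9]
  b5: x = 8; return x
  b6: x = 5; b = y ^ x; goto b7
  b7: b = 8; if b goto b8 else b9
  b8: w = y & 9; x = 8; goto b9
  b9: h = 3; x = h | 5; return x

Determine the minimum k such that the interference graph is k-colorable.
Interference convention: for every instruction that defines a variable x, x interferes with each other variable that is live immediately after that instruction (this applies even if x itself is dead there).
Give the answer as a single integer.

Answer: 3

Analysis:
def/use:
  b0 def {w} use ∅
  b1 def {b,w,x,y} use ∅
  b2 def {h,w} use {w}
  b3 def {b} use ∅
  b4 def {b,h} use {b,y}
  b5 def {x} use ∅
  b6 def {b,x} use {y}
  b7 def {b} use ∅
  b8 def {w,x} use {y}
  b9 def {h,x} use ∅

Live sets:
  b0: in=∅ out={w}
  b1: in=∅ out={y}
  b2: in={w} out=∅
  b3: in={y} out={b,y}
  b4: in={b,y} out={y}
  b5: in=∅ out=∅
  b6: in={y} out={y}
  b7: in={y} out={y}
  b8: in={y} out=∅
  b9: in=∅ out=∅

Conflict graph:
  b: {h,y}
  h: {b,w,y}
  w: {h,x,y}
  x: {w,y}
  y: {b,h,w,x}

Chromatic number:
  lower bound: {b,h,y} mutually conflict ⇒ χ ≥ 3
  assign b→R2 h→R1 w→R2 x→R1 y→R0 — no edge inside a register ⇒ χ ≤ 3
  χ = 3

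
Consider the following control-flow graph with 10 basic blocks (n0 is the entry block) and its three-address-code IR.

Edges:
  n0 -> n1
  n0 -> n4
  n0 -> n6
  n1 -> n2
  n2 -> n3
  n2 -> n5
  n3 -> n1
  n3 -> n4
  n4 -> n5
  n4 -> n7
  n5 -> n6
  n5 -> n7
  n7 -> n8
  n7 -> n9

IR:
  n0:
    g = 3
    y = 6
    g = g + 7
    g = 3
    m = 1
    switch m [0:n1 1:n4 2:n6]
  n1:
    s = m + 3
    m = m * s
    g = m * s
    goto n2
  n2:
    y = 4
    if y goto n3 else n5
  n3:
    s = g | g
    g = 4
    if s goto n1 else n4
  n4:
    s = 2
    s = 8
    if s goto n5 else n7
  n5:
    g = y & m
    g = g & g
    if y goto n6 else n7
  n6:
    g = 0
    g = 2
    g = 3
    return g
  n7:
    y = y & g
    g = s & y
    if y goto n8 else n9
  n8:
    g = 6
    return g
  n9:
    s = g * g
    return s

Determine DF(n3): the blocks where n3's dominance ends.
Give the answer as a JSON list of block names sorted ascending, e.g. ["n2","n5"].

Answer: ["n1", "n4"]

Analysis:
idom tree: n1←n0 n2←n1 n3←n2 n4←n0 n5←n0 n6←n0 n7←n0 n8←n7 n9←n7
Dom∩ at merges:
  n1: preds {n0,n3}: {n0} ∩ {n0,n1,n2,n3} = {n0}; idom=n0
  n4: preds {n0,n3}: {n0} ∩ {n0,n1,n2,n3} = {n0}; idom=n0
  n5: preds {n2,n4}: {n0,n1,n2} ∩ {n0,n4} = {n0}; idom=n0
  n6: preds {n0,n5}: {n0} ∩ {n0,n5} = {n0}; idom=n0
  n7: preds {n4,n5}: {n0,n4} ∩ {n0,n5} = {n0}; idom=n0

DF walk-up:
  n1←n0: walk · to n0
  n1←n3: walk n3→n2→n1 to n0
  n4←n0: walk · to n0
  n4←n3: walk n3→n2→n1 to n0
  n5←n2: walk n2→n1 to n0
  n5←n4: walk n4 to n0
  n6←n0: walk · to n0
  n6←n5: walk n5 to n0
  n7←n4: walk n4 to n0
  n7←n5: walk n5 to n0
  DF(n0)=∅
  DF(n1)={n1,n4,n5}
  DF(n2)={n1,n4,n5}
  DF(n3)={n1,n4}
  DF(n4)={n5,n7}
  DF(n5)={n6,n7}
  DF(n6)=∅
  DF(n7)=∅
  DF(n8)=∅
  DF(n9)=∅

DF(n3) = ["n1", "n4"]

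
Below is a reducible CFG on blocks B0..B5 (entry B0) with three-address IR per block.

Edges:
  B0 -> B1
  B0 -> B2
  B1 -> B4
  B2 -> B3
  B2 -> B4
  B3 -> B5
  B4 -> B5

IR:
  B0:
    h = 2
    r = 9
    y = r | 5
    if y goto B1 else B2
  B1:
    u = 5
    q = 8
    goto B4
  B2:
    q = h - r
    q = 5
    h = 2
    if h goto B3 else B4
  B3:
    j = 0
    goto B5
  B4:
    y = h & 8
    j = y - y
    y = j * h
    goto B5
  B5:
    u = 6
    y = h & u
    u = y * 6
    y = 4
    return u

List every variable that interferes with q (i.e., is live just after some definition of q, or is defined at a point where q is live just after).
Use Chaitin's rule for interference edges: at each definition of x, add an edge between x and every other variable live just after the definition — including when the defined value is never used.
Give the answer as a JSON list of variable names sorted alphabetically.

Answer: ["h"]

Working:
def/use:
  B0: def={h,r,y} ue=∅
  B1: def={q,u} ue=∅
  B2: def={h,q} ue={h,r}
  B3: def={j} ue=∅
  B4: def={j,y} ue={h}
  B5: def={u,y} ue={h}

Liveness:
  live B0: ∅→{h,r}
  live B1: {h}→{h}
  live B2: {h,r}→{h}
  live B3: {h}→{h}
  live B4: {h}→{h}
  live B5: {h}→∅

Interfere edges:
  h: {j,q,r,u,y}
  j: {h}
  q: {h}
  r: {h,y}
  u: {h,y}
  y: {h,r,u}

N(q) = ["h"]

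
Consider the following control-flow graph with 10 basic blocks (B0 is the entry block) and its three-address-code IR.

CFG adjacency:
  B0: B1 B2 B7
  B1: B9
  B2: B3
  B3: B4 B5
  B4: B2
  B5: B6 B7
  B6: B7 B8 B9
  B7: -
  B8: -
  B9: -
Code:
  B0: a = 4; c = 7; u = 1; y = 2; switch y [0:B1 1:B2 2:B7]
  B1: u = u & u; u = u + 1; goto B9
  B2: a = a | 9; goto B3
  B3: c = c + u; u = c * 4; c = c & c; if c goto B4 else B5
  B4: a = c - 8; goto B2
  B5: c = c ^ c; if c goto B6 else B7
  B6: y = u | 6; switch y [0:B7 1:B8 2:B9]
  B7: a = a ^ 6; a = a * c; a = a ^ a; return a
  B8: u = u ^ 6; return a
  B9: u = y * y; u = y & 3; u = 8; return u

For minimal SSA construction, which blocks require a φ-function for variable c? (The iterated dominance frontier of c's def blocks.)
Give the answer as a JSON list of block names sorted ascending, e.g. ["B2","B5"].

Answer: ["B2", "B7", "B9"]

Working:
idom tree: B1←B0 B2←B0 B3←B2 B4←B3 B5←B3 B6←B5 B7←B0 B8←B6 B9←B0
Join-block Dom:
  B2: preds {B0,B4}: {B0} ∩ {B0,B2,B3,B4} = {B0}; idom=B0
  B7: preds {B0,B5,B6}: {B0} ∩ {B0,B2,B3,B5} ∩ {B0,B2,B3,B5,B6} = {B0}; idom=B0
  B9: preds {B1,B6}: {B0,B1} ∩ {B0,B2,B3,B5,B6} = {B0}; idom=B0

DF walk-up:
  join B2 pred B0: · stop@B0
  join B2 pred B4: B4→B3→B2 stop@B0
  join B7 pred B0: · stop@B0
  join B7 pred B5: B5→B3→B2 stop@B0
  join B7 pred B6: B6→B5→B3→B2 stop@B0
  join B9 pred B1: B1 stop@B0
  join B9 pred B6: B6→B5→B3→B2 stop@B0
  B0: DF=∅
  B1: DF={B9}
  B2: DF={B2,B7,B9}
  B3: DF={B2,B7,B9}
  B4: DF={B2}
  B5: DF={B7,B9}
  B6: DF={B7,B9}
  B7: DF=∅
  B8: DF=∅
  B9: DF=∅

φ for c: defs {B0,B3,B5}
  DF⁺ = {B2,B7,B9}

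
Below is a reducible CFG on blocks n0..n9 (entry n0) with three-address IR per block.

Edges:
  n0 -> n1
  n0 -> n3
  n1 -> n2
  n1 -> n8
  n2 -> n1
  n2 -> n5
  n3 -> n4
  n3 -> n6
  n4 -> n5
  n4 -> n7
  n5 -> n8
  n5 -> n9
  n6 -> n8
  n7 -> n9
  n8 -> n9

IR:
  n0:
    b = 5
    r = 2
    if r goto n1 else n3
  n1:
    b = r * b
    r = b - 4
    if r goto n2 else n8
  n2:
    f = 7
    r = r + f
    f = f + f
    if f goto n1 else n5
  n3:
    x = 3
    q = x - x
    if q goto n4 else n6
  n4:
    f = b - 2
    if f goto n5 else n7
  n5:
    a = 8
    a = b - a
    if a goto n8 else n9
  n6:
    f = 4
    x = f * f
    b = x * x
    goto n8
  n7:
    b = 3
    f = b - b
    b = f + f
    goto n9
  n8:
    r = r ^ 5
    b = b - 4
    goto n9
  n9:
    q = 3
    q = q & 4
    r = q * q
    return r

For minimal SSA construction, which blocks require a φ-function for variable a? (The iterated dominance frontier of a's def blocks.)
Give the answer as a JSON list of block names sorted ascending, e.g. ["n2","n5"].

idom tree: n1←n0 n2←n1 n3←n0 n4←n3 n5←n0 n6←n3 n7←n4 n8←n0 n9←n0
Dom∩ at merges:
  n1: preds {n0,n2}: {n0} ∩ {n0,n1,n2} = {n0}; idom=n0
  n5: preds {n2,n4}: {n0,n1,n2} ∩ {n0,n3,n4} = {n0}; idom=n0
  n8: preds {n1,n5,n6}: {n0,n1} ∩ {n0,n5} ∩ {n0,n3,n6} = {n0}; idom=n0
  n9: preds {n5,n7,n8}: {n0,n5} ∩ {n0,n3,n4,n7} ∩ {n0,n8} = {n0}; idom=n0

DF walk-up:
  n1←n0: walk · to n0
  n1←n2: walk n2→n1 to n0
  n5←n2: walk n2→n1 to n0
  n5←n4: walk n4→n3 to n0
  n8←n1: walk n1 to n0
  n8←n5: walk n5 to n0
  n8←n6: walk n6→n3 to n0
  n9←n5: walk n5 to n0
  n9←n7: walk n7→n4→n3 to n0
  n9←n8: walk n8 to n0
  n0: DF=∅
  n1: DF={n1,n5,n8}
  n2: DF={n1,n5}
  n3: DF={n5,n8,n9}
  n4: DF={n5,n9}
  n5: DF={n8,n9}
  n6: DF={n8}
  n7: DF={n9}
  n8: DF={n9}
  n9: DF=∅

φ for a: defs {n5}
  DF⁺ = {n8,n9}

Answer: ["n8", "n9"]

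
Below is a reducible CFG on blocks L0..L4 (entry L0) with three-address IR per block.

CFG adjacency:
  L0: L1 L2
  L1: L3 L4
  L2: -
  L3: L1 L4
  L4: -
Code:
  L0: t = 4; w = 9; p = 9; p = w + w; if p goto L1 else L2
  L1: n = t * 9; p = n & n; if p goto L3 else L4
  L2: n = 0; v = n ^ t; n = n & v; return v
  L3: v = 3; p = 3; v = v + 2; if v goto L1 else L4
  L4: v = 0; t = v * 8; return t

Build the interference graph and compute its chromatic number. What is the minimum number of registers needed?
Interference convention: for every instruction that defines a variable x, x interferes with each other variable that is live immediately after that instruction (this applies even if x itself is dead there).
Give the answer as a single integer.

Answer: 3

Derivation:
Block summaries:
  L0: def={p,t,w} ue=∅
  L1: def={n,p} ue={t}
  L2: def={n,v} ue={t}
  L3: def={p,v} ue=∅
  L4: def={t,v} ue=∅

Liveness:
  L0: in=∅ out={t}
  L1: in={t} out={t}
  L2: in={t} out=∅
  L3: in={t} out={t}
  L4: in=∅ out=∅

Interference:
  n: {t,v}
  p: {t,v,w}
  t: {n,p,v,w}
  v: {n,p,t}
  w: {p,t}

Registers:
  lower bound: {n,t,v} mutually conflict ⇒ χ ≥ 3
  3-colouring: R0={t}  R1={n,p}  R2={v,w}
  χ = 3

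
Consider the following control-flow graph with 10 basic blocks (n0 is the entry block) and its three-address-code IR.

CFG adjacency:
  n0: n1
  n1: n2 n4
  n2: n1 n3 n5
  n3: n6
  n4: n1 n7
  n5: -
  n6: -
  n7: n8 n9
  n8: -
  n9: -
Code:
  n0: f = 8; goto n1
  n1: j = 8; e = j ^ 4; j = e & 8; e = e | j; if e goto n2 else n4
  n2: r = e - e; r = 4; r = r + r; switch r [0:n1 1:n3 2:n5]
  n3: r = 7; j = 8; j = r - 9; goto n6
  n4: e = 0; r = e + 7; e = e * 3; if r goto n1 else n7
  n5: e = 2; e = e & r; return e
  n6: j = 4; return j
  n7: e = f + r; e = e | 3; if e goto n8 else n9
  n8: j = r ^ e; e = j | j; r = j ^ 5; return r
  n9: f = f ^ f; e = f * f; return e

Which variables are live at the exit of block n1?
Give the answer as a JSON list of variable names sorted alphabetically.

Answer: ["e", "f"]

Derivation:
Per-block:
  n0: {f} / ∅
  n1: {e,j} / ∅
  n2: {r} / {e}
  n3: {j,r} / ∅
  n4: {e,r} / ∅
  n5: {e} / {r}
  n6: {j} / ∅
  n7: {e} / {f,r}
  n8: {e,j,r} / {e,r}
  n9: {e,f} / {f}

Liveness:
  n0: in=∅ out={f}
  n1: in={f} out={e,f}
  n2: in={e,f} out={f,r}
  n3: in=∅ out=∅
  n4: in={f} out={f,r}
  n5: in={r} out=∅
  n6: in=∅ out=∅
  n7: in={f,r} out={e,f,r}
  n8: in={e,r} out=∅
  n9: in={f} out=∅

live-out(n1) = ["e", "f"]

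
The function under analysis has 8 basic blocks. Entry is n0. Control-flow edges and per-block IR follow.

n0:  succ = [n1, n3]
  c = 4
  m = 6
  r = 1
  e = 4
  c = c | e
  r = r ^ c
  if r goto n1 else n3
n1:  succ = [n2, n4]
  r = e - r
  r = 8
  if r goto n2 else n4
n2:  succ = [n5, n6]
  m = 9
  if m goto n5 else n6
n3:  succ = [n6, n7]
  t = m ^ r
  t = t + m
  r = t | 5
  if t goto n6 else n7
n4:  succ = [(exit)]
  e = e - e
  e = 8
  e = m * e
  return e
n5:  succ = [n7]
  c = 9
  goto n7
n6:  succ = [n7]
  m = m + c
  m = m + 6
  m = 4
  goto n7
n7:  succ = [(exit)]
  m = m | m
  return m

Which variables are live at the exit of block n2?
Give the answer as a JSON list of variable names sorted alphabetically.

Answer: ["c", "m"]

Working:
Block summaries:
  n0: def={c,e,m,r} ue=∅
  n1: def={r} ue={e,r}
  n2: def={m} ue=∅
  n3: def={r,t} ue={m,r}
  n4: def={e} ue={e,m}
  n5: def={c} ue=∅
  n6: def={m} ue={c,m}
  n7: def={m} ue={m}

Backward fixpoint:
  live n0: ∅→{c,e,m,r}
  live n1: {c,e,m,r}→{c,e,m}
  live n2: {c}→{c,m}
  live n3: {c,m,r}→{c,m}
  live n4: {e,m}→∅
  live n5: {m}→{m}
  live n6: {c,m}→{m}
  live n7: {m}→∅

live-out(n2) = ["c", "m"]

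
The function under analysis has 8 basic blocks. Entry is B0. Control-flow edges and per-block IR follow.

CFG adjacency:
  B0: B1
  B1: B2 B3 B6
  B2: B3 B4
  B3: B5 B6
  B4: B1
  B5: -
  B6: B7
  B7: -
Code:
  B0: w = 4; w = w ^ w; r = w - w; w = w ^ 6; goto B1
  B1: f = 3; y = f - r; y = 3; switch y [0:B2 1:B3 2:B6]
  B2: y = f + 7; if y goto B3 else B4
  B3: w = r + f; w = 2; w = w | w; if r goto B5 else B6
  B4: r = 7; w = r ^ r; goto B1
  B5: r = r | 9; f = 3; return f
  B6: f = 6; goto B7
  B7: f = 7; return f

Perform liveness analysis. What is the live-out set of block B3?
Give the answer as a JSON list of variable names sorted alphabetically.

def/use:
  B0 def {r,w} use ∅
  B1 def {f,y} use {r}
  B2 def {y} use {f}
  B3 def {w} use {f,r}
  B4 def {r,w} use ∅
  B5 def {f,r} use {r}
  B6 def {f} use ∅
  B7 def {f} use ∅

Live sets:
  live B0: ∅→{r}
  live B1: {r}→{f,r}
  live B2: {f,r}→{f,r}
  live B3: {f,r}→{r}
  live B4: ∅→{r}
  live B5: {r}→∅
  live B6: ∅→∅
  live B7: ∅→∅

live-out(B3) = ["r"]

Answer: ["r"]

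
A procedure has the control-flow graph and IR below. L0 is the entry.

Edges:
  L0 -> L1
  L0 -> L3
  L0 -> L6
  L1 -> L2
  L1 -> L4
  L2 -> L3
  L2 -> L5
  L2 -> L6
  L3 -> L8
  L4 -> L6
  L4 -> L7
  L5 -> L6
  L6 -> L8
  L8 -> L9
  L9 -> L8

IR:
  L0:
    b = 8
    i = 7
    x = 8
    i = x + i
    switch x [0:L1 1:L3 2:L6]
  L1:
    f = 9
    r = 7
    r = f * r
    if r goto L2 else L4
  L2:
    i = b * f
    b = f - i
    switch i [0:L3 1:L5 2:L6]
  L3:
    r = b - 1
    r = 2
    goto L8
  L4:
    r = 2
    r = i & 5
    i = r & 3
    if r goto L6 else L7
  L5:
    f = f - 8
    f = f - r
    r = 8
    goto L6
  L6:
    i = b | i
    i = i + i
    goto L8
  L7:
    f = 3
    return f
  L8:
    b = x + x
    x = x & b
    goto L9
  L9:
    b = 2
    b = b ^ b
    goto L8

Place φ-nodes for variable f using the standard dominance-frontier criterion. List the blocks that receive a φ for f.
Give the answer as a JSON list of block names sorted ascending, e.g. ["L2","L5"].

idom tree: L1←L0 L2←L1 L3←L0 L4←L1 L5←L2 L6←L0 L7←L4 L8←L0 L9←L8
Join-block Dom:
  L3: preds {L0,L2}: {L0} ∩ {L0,L1,L2} = {L0}; idom=L0
  L6: preds {L0,L2,L4,L5}: {L0} ∩ {L0,L1,L2} ∩ {L0,L1,L4} ∩ {L0,L1,L2,L5} = {L0}; idom=L0
  L8: preds {L3,L6,L9}: {L0,L3} ∩ {L0,L6} ∩ {L0,L8,L9} = {L0}; idom=L0

Frontier:
  join L3 pred L0: · stop@L0
  join L3 pred L2: L2→L1 stop@L0
  join L6 pred L0: · stop@L0
  join L6 pred L2: L2→L1 stop@L0
  join L6 pred L4: L4→L1 stop@L0
  join L6 pred L5: L5→L2→L1 stop@L0
  join L8 pred L3: L3 stop@L0
  join L8 pred L6: L6 stop@L0
  join L8 pred L9: L9→L8 stop@L0
  L0: DF=∅
  L1: DF={L3,L6}
  L2: DF={L3,L6}
  L3: DF={L8}
  L4: DF={L6}
  L5: DF={L6}
  L6: DF={L8}
  L7: DF=∅
  L8: DF={L8}
  L9: DF={L8}

φ for f: defs {L1,L5,L7}
  DF⁺ = {L3,L6,L8}

Answer: ["L3", "L6", "L8"]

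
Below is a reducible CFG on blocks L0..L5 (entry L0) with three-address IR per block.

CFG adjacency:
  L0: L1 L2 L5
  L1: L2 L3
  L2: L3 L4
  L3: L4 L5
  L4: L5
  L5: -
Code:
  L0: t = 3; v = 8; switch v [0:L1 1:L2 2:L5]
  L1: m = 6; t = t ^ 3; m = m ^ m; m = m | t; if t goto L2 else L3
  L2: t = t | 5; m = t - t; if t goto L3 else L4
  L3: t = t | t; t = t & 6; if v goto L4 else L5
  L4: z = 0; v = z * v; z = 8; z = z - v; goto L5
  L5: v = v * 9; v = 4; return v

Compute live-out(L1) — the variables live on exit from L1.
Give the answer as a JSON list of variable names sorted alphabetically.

Answer: ["t", "v"]

Working:
def/use:
  L0: def={t,v} ue=∅
  L1: def={m,t} ue={t}
  L2: def={m,t} ue={t}
  L3: def={t} ue={t,v}
  L4: def={v,z} ue={v}
  L5: def={v} ue={v}

Live sets:
  L0: in=∅ out={t,v}
  L1: in={t,v} out={t,v}
  L2: in={t,v} out={t,v}
  L3: in={t,v} out={v}
  L4: in={v} out={v}
  L5: in={v} out=∅

live-out(L1) = ["t", "v"]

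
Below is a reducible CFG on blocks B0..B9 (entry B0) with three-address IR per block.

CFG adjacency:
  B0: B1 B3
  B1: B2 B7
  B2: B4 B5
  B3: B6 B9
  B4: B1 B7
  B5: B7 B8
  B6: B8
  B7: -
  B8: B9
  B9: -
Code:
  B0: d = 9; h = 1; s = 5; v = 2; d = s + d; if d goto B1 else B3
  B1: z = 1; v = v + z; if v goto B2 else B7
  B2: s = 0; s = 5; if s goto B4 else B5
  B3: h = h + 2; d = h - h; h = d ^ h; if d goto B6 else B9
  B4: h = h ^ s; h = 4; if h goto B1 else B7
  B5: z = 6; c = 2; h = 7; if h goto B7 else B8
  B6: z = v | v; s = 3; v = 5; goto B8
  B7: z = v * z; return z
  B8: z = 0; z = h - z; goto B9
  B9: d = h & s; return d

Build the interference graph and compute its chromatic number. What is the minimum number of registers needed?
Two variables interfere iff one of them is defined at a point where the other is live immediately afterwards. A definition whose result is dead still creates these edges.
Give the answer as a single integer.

Per-block:
  B0: def={d,h,s,v} ue=∅
  B1: def={v,z} ue={v}
  B2: def={s} ue=∅
  B3: def={d,h} ue={h}
  B4: def={h} ue={h,s}
  B5: def={c,h,z} ue=∅
  B6: def={s,v,z} ue={v}
  B7: def={z} ue={v,z}
  B8: def={z} ue={h}
  B9: def={d} ue={h,s}

Live sets:
  B0 li=∅ lo={h,s,v}
  B1 li={h,v} lo={h,v,z}
  B2 li={h,v,z} lo={h,s,v,z}
  B3 li={h,s,v} lo={h,s,v}
  B4 li={h,s,v,z} lo={h,v,z}
  B5 li={s,v} lo={h,s,v,z}
  B6 li={h,v} lo={h,s}
  B7 li={v,z} lo=∅
  B8 li={h,s} lo={h,s}
  B9 li={h,s} lo=∅

Conflict graph:
  c: {s,v,z}
  d: {h,s,v}
  h: {d,s,v,z}
  s: {c,d,h,v,z}
  v: {c,d,h,s,z}
  z: {c,h,s,v}

Colouring:
  {c,s,v,z} pairwise interfere (4-clique) ⇒ χ ≥ 4
  assign c→r2 d→r3 h→r2 s→r0 v→r1 z→r3 — no edge inside a register ⇒ χ ≤ 4
  χ = 4

Answer: 4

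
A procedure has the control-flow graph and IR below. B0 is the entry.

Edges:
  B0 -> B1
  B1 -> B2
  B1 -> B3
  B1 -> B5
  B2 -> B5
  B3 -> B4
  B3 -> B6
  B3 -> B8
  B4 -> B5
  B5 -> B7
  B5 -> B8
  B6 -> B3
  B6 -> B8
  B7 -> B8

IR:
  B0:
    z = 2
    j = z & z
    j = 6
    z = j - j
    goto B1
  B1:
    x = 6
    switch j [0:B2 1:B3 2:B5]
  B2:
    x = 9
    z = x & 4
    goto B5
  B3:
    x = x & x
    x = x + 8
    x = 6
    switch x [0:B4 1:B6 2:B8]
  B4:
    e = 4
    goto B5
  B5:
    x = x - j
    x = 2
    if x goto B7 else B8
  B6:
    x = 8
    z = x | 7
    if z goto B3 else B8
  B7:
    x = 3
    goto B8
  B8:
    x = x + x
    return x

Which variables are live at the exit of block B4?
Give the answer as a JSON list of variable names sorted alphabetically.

def/use:
  B0 def {j,z} use ∅
  B1 def {x} use {j}
  B2 def {x,z} use ∅
  B3 def {x} use {x}
  B4 def {e} use ∅
  B5 def {x} use {j,x}
  B6 def {x,z} use ∅
  B7 def {x} use ∅
  B8 def {x} use {x}

Liveness:
  live B0: ∅→{j}
  live B1: {j}→{j,x}
  live B2: {j}→{j,x}
  live B3: {j,x}→{j,x}
  live B4: {j,x}→{j,x}
  live B5: {j,x}→{x}
  live B6: {j}→{j,x}
  live B7: ∅→{x}
  live B8: {x}→∅

live-out(B4) = ["j", "x"]

Answer: ["j", "x"]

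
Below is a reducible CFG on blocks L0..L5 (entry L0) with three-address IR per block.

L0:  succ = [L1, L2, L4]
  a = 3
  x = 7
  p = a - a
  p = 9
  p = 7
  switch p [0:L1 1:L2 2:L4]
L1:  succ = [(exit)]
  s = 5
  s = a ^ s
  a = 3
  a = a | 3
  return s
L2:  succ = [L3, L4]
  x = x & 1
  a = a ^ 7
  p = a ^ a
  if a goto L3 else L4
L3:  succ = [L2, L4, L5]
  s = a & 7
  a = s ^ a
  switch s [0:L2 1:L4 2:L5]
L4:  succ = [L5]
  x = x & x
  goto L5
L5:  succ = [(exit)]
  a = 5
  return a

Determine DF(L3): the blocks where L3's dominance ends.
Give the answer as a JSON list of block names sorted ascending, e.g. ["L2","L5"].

Answer: ["L2", "L4", "L5"]

Working:
idom tree: L1←L0 L2←L0 L3←L2 L4←L0 L5←L0
Join-block Dom:
  L2: preds {L0,L3}: {L0} ∩ {L0,L2,L3} = {L0}; idom=L0
  L4: preds {L0,L2,L3}: {L0} ∩ {L0,L2} ∩ {L0,L2,L3} = {L0}; idom=L0
  L5: preds {L3,L4}: {L0,L2,L3} ∩ {L0,L4} = {L0}; idom=L0

DF derivation:
  L2←L0: walk · to L0
  L2←L3: walk L3→L2 to L0
  L4←L0: walk · to L0
  L4←L2: walk L2 to L0
  L4←L3: walk L3→L2 to L0
  L5←L3: walk L3→L2 to L0
  L5←L4: walk L4 to L0
  DF(L0)=∅
  DF(L1)=∅
  DF(L2)={L2,L4,L5}
  DF(L3)={L2,L4,L5}
  DF(L4)={L5}
  DF(L5)=∅

DF(L3) = ["L2", "L4", "L5"]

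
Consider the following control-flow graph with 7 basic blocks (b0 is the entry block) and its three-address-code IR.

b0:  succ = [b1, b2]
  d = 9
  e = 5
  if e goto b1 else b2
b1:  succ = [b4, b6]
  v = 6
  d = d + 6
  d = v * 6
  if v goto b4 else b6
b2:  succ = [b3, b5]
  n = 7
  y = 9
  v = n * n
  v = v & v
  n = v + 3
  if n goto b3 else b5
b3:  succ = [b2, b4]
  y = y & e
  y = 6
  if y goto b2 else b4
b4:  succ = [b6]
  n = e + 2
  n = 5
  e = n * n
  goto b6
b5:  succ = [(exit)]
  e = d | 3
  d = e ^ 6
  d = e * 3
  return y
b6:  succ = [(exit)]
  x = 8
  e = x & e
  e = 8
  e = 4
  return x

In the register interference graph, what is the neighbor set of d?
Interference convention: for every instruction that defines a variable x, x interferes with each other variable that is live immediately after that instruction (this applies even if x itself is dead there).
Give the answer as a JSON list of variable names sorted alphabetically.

Answer: ["e", "n", "v", "y"]

Analysis:
Block summaries:
  b0: def={d,e} ue=∅
  b1: def={d,v} ue={d}
  b2: def={n,v,y} ue=∅
  b3: def={y} ue={e,y}
  b4: def={e,n} ue={e}
  b5: def={d,e} ue={d,y}
  b6: def={e,x} ue={e}

Live sets:
  live b0: ∅→{d,e}
  live b1: {d,e}→{e}
  live b2: {d,e}→{d,e,y}
  live b3: {d,e,y}→{d,e}
  live b4: {e}→{e}
  live b5: {d,y}→∅
  live b6: {e}→∅

Conflict graph:
  d: {e,n,v,y}
  e: {d,n,v,x,y}
  n: {d,e,y}
  v: {d,e,y}
  x: {e}
  y: {d,e,n,v}

N(d) = ["e", "n", "v", "y"]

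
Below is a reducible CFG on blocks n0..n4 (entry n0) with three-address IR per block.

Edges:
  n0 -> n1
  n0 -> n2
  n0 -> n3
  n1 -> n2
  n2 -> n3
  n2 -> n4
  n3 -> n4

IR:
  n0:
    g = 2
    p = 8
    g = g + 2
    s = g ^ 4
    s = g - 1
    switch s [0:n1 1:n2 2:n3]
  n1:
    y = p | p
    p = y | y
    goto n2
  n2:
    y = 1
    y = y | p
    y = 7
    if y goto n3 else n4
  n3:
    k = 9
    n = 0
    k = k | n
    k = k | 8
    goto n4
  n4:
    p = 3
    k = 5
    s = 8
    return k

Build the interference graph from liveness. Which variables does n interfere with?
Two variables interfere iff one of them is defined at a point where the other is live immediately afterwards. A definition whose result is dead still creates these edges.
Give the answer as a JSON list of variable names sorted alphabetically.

Block summaries:
  n0 def {g,p,s} use ∅
  n1 def {p,y} use {p}
  n2 def {y} use {p}
  n3 def {k,n} use ∅
  n4 def {k,p,s} use ∅

Backward fixpoint:
  n0: in=∅ out={p}
  n1: in={p} out={p}
  n2: in={p} out=∅
  n3: in=∅ out=∅
  n4: in=∅ out=∅

Interference:
  g: {p,s}
  k: {n,s}
  n: {k}
  p: {g,s,y}
  s: {g,k,p}
  y: {p}

N(n) = ["k"]

Answer: ["k"]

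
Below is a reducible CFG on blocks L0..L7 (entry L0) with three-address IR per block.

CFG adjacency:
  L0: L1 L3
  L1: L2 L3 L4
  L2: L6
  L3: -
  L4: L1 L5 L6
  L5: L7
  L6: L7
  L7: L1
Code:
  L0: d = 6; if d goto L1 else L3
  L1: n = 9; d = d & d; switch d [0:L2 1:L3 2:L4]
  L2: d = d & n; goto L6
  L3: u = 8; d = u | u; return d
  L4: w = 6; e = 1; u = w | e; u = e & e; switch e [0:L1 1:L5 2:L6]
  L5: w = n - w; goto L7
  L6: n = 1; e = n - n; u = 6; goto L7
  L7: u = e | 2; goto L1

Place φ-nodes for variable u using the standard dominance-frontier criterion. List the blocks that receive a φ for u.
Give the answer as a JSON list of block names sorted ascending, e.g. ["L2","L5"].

idom tree: L1←L0 L2←L1 L3←L0 L4←L1 L5←L4 L6←L1 L7←L1
Join-block Dom:
  L1: preds {L0,L4,L7}: {L0} ∩ {L0,L1,L4} ∩ {L0,L1,L7} = {L0}; idom=L0
  L3: preds {L0,L1}: {L0} ∩ {L0,L1} = {L0}; idom=L0
  L6: preds {L2,L4}: {L0,L1,L2} ∩ {L0,L1,L4} = {L0,L1}; idom=L1
  L7: preds {L5,L6}: {L0,L1,L4,L5} ∩ {L0,L1,L6} = {L0,L1}; idom=L1

DF derivation:
  join L1 pred L0: · stop@L0
  join L1 pred L4: L4→L1 stop@L0
  join L1 pred L7: L7→L1 stop@L0
  join L3 pred L0: · stop@L0
  join L3 pred L1: L1 stop@L0
  join L6 pred L2: L2 stop@L1
  join L6 pred L4: L4 stop@L1
  join L7 pred L5: L5→L4 stop@L1
  join L7 pred L6: L6 stop@L1
  L0: DF=∅
  L1: DF={L1,L3}
  L2: DF={L6}
  L3: DF=∅
  L4: DF={L1,L6,L7}
  L5: DF={L7}
  L6: DF={L7}
  L7: DF={L1}

φ for u: defs {L3,L4,L6,L7}
  DF⁺ = {L1,L3,L6,L7}

Answer: ["L1", "L3", "L6", "L7"]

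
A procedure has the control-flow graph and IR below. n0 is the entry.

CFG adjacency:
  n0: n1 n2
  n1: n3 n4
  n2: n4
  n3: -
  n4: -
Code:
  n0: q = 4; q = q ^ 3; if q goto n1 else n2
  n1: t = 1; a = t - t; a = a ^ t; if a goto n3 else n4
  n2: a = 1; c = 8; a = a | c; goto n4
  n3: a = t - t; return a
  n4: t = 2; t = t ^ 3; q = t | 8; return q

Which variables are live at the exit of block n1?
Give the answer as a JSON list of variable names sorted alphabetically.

Answer: ["t"]

Working:
def/use:
  n0 def {q} use ∅
  n1 def {a,t} use ∅
  n2 def {a,c} use ∅
  n3 def {a} use {t}
  n4 def {q,t} use ∅

Liveness:
  n0: in=∅ out=∅
  n1: in=∅ out={t}
  n2: in=∅ out=∅
  n3: in={t} out=∅
  n4: in=∅ out=∅

live-out(n1) = ["t"]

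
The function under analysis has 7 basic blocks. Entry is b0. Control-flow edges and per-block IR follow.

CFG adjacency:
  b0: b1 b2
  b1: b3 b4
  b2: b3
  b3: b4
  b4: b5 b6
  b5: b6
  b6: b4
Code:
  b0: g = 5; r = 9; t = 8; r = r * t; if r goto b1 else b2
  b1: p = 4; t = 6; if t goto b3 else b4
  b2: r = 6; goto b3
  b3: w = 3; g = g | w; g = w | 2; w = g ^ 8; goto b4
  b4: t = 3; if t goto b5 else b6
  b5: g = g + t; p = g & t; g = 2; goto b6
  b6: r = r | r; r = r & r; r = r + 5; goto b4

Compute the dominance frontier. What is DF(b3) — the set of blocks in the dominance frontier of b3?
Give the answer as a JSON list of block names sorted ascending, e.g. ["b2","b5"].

idom tree: b1←b0 b2←b0 b3←b0 b4←b0 b5←b4 b6←b4
Join-block Dom:
  b3: preds {b1,b2}: {b0,b1} ∩ {b0,b2} = {b0}; idom=b0
  b4: preds {b1,b3,b6}: {b0,b1} ∩ {b0,b3} ∩ {b0,b4,b6} = {b0}; idom=b0
  b6: preds {b4,b5}: {b0,b4} ∩ {b0,b4,b5} = {b0,b4}; idom=b4

Frontier:
  join b3 pred b1: b1 stop@b0
  join b3 pred b2: b2 stop@b0
  join b4 pred b1: b1 stop@b0
  join b4 pred b3: b3 stop@b0
  join b4 pred b6: b6→b4 stop@b0
  join b6 pred b4: · stop@b4
  join b6 pred b5: b5 stop@b4
  DF(b0)=∅
  DF(b1)={b3,b4}
  DF(b2)={b3}
  DF(b3)={b4}
  DF(b4)={b4}
  DF(b5)={b6}
  DF(b6)={b4}

DF(b3) = ["b4"]

Answer: ["b4"]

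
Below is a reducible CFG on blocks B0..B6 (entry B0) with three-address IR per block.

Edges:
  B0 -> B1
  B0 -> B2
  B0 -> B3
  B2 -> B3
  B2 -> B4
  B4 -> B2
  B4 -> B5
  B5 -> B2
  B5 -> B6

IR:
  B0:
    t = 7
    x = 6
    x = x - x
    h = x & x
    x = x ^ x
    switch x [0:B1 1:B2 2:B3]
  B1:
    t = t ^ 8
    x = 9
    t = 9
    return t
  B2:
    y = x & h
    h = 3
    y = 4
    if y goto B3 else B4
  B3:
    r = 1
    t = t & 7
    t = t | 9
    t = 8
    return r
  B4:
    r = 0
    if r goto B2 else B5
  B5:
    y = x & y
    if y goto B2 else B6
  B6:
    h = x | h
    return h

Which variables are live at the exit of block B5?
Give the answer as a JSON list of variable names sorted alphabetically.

Answer: ["h", "t", "x"]

Derivation:
Per-block:
  B0: {h,t,x} / ∅
  B1: {t,x} / {t}
  B2: {h,y} / {h,x}
  B3: {r,t} / {t}
  B4: {r} / ∅
  B5: {y} / {x,y}
  B6: {h} / {h,x}

Liveness:
  live B0: ∅→{h,t,x}
  live B1: {t}→∅
  live B2: {h,t,x}→{h,t,x,y}
  live B3: {t}→∅
  live B4: {h,t,x,y}→{h,t,x,y}
  live B5: {h,t,x,y}→{h,t,x}
  live B6: {h,x}→∅

live-out(B5) = ["h", "t", "x"]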